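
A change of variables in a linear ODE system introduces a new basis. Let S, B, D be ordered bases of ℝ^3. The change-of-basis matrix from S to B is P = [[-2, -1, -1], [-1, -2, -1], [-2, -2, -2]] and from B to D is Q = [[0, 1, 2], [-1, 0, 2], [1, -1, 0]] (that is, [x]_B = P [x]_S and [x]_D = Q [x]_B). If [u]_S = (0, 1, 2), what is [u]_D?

(-16, -9, 1)

Apply P to get B-coordinates (-3, -4, -6), then Q to get D-coordinates.
The result is [u]_D = (-16, -9, 1).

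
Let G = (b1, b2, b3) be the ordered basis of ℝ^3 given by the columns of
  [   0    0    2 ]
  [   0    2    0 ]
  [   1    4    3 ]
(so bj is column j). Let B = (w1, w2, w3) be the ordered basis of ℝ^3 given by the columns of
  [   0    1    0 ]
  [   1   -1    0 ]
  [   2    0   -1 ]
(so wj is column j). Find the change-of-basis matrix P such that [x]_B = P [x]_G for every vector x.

Take x = bj: its G-coordinates are the j-th standard unit vector, so P e_j — column j of P — equals [bj]_B.
b1 = 0·w1 + 0·w2 - w3, giving column 1 = <0, 0, -1>; repeating for each j gives P = [[0, 2, 2], [0, 0, 2], [-1, 0, 1]].

[[0, 2, 2], [0, 0, 2], [-1, 0, 1]]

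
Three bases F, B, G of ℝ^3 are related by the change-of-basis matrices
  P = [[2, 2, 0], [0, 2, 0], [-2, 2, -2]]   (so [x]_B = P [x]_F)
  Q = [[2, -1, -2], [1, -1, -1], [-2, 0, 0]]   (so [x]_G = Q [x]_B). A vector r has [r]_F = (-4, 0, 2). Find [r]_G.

Composing the changes, [r]_G = Q P [r]_F.
Q P = [[8, -2, 4], [4, -2, 2], [-4, -4, 0]]; applying this to (-4, 0, 2) gives (-24, -12, 16).

(-24, -12, 16)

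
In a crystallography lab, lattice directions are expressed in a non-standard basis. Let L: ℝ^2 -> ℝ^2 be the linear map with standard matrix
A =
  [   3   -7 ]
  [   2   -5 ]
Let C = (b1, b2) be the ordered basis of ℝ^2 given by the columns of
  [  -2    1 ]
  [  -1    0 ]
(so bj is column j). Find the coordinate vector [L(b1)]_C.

(-1, -1)

Compute L(b1) = A b1 = (1, 1) in standard coordinates.
Then write this in C-coordinates: solve for y in y_1 b1 + y_2 b2 = (1, 1).
This gives y = (-1, -1), which is column 1 of [L]_C.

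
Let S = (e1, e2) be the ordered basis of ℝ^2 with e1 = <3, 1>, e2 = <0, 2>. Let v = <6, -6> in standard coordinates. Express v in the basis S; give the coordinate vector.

[v]_S is the unique c with M c = v, where M has columns e1, e2.
System: 3c_1 + 0c_2 = 6, c_1 + 2c_2 = -6; solving gives c_1 = 2, c_2 = -4.
Check: 2e1 - 4e2 = <6, -6>.

<2, -4>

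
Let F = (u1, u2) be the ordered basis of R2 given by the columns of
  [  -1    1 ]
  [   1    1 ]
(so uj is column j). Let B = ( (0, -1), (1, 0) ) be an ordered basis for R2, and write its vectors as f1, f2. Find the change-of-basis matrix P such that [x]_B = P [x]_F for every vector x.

Take x = uj: its F-coordinates are the j-th standard unit vector, so P e_j — column j of P — equals [uj]_B.
u1 = -f1 - f2, giving column 1 = (-1, -1); repeating for each j gives P = [[-1, -1], [-1, 1]].

[[-1, -1], [-1, 1]]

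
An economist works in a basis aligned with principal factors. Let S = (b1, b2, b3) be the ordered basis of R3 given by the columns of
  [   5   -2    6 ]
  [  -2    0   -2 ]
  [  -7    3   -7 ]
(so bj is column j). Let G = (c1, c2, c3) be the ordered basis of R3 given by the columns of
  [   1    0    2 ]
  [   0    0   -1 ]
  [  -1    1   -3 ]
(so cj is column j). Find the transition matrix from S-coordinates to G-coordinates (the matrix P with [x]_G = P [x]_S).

[[1, -2, 2], [0, 1, 1], [2, 0, 2]]

Take x = bj: its S-coordinates are the j-th standard unit vector, so P e_j — column j of P — equals [bj]_G.
b1 = c1 + 0·c2 + 2c3, giving column 1 = (1, 0, 2); repeating for each j gives P = [[1, -2, 2], [0, 1, 1], [2, 0, 2]].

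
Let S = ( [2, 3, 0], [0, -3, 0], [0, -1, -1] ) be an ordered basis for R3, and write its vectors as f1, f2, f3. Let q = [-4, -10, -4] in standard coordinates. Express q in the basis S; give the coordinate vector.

[-2, 0, 4]

Write q = c_1 f1 + ... + c_3 f3 and solve for the c_i.
Solving this 3x3 system gives c = (-2, 0, 4).
Check: -2f1 + 0·f2 + 4f3 = [-4, -10, -4].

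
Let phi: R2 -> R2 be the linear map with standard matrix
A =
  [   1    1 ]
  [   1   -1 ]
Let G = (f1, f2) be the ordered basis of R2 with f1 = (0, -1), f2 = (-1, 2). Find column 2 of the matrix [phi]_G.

(1, -1)

Column 2 of [phi]_G is the G-coordinate vector of phi(f2).
In standard coordinates phi(f2) = A f2 = (1, -3).
Converting to G: (1, -3) = f1 - f2, so the coordinate vector is (1, -1).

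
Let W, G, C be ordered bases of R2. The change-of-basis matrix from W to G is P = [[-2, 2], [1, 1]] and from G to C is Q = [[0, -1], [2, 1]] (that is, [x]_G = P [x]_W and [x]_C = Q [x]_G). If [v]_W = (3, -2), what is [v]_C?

(-1, -19)

Composing the changes, [v]_C = Q P [v]_W.
Q P = [[-1, -1], [-3, 5]]; applying this to (3, -2) gives (-1, -19).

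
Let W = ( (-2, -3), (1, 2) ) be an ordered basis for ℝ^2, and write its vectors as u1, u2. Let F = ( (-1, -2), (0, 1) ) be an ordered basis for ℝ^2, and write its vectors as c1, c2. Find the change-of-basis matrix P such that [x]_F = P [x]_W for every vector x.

Let M have columns uj and N have columns cj. Then for every x, N [x]_F = x = M [x]_W, so P = N^(-1) M.
Since det N = -1, N^(-1) has integer entries; multiplying gives P = [[2, -1], [1, 0]].

[[2, -1], [1, 0]]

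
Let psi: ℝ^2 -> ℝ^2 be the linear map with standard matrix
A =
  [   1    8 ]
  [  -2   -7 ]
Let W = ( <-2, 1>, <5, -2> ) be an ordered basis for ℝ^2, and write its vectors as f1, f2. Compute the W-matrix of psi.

[[-3, -2], [0, -3]]

Let P have columns f1, f2. Then [psi]_W = P^(-1) A P.
Here det P = -1, so P^(-1) is integer; computing A P first and then P^(-1)(A P) gives [[-3, -2], [0, -3]].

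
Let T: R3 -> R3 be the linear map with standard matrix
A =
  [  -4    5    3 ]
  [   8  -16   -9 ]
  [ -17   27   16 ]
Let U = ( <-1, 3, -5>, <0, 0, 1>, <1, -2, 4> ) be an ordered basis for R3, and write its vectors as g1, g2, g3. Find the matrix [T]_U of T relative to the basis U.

With P the matrix whose columns are g1, ..., g3, [T]_U = P^(-1) A P.
Column by column: T(g1) = A g1 = <4, -11, 18>; its U-coordinates <-3, -1, 1> give column 1.
Continuing for each basis vector yields [T]_U = [[-3, -3, 0], [-1, 1, 1], [1, 0, -2]].

[[-3, -3, 0], [-1, 1, 1], [1, 0, -2]]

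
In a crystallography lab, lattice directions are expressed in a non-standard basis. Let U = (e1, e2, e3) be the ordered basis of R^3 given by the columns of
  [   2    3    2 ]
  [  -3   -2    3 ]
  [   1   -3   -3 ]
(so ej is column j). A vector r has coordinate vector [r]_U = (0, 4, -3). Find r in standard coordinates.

By definition r = 0·e1 + 4e2 - 3e3.
Summing componentwise gives (6, -17, -3).

(6, -17, -3)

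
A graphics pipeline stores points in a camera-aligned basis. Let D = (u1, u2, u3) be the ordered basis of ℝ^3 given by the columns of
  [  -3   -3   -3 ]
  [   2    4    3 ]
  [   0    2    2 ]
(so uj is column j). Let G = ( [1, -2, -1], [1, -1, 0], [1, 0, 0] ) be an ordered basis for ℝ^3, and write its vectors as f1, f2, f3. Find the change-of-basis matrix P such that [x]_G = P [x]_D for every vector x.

[[0, -2, -2], [-2, 0, 1], [-1, -1, -2]]

Column j of P is [uj]_G, since P maps D-coordinates to G-coordinates.
Expressing u1 in G: u1 = 0·f1 - 2f2 - f3, so column 1 of P is [0, -2, -1].
Doing the same for each uj gives P = [[0, -2, -2], [-2, 0, 1], [-1, -1, -2]].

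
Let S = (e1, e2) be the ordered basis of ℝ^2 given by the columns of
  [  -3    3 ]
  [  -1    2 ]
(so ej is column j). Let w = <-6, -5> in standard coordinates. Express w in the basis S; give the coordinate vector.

<-1, -3>

Write w = c_1 e1 + c_2 e2 and solve for the c_i.
System: -3c_1 + 3c_2 = -6, -c_1 + 2c_2 = -5; solving gives c_1 = -1, c_2 = -3.
Check: -e1 - 3e2 = <-6, -5>.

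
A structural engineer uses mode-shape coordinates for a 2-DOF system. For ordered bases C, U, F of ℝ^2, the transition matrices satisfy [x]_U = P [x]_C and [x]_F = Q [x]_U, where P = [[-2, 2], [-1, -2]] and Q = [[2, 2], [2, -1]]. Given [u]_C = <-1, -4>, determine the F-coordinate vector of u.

<6, -21>

First [u]_U = P [u]_C = <-6, 9>.
Then [u]_F = Q [u]_U = <6, -21>.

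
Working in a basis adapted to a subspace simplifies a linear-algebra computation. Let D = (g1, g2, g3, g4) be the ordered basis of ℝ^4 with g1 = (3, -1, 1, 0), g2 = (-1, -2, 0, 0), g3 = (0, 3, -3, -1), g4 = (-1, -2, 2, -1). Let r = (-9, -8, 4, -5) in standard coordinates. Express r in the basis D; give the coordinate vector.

(-1, 2, 1, 4)

Write r = c_1 g1 + ... + c_4 g4 and solve for the c_i.
Gaussian elimination on [M | r] yields c = (-1, 2, 1, 4).
Check: -g1 + 2g2 + g3 + 4g4 = (-9, -8, 4, -5).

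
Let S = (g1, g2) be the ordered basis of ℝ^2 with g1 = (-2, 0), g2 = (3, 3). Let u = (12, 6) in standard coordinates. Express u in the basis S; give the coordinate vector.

(-3, 2)

Write u = c_1 g1 + c_2 g2 and solve for the c_i.
System: -2c_1 + 3c_2 = 12, 0c_1 + 3c_2 = 6; solving gives c_1 = -3, c_2 = 2.
Check: -3g1 + 2g2 = (12, 6).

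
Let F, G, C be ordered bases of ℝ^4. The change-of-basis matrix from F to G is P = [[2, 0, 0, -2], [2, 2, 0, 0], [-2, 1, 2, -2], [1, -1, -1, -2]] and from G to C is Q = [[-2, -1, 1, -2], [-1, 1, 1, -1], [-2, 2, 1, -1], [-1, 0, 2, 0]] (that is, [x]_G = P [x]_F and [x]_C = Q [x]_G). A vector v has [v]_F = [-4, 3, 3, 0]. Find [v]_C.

Apply P to get G-coordinates [-8, -2, 17, -10], then Q to get C-coordinates.
The result is [v]_C = [55, 33, 39, 42].

[55, 33, 39, 42]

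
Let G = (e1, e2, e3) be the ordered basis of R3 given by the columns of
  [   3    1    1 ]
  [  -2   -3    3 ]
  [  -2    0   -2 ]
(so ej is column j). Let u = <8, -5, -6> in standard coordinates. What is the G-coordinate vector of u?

<1, 3, 2>

[u]_G is the unique c with M c = u, where M has columns e1, ..., e3.
Solving this 3x3 system gives c = (1, 3, 2).
Check: e1 + 3e2 + 2e3 = <8, -5, -6>.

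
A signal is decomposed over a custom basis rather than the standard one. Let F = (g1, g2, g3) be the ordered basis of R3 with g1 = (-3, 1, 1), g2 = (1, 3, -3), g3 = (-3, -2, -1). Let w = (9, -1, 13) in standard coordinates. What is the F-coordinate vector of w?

[w]_F is the unique c with M c = w, where M has columns g1, ..., g3.
Gaussian elimination on [M | w] yields c = (0, -3, -4).
Check: 0·g1 - 3g2 - 4g3 = (9, -1, 13).

(0, -3, -4)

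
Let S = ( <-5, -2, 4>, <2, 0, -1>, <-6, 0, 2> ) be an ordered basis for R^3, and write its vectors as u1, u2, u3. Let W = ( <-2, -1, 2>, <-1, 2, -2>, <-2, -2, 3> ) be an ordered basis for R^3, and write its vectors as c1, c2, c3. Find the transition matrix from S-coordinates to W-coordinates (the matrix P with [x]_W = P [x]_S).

Take x = uj: its S-coordinates are the j-th standard unit vector, so P e_j — column j of P — equals [uj]_W.
u1 = 0·c1 + c2 + 2c3, giving column 1 = <0, 1, 2>; repeating for each j gives P = [[0, -2, 0], [1, 0, 2], [2, 1, 2]].

[[0, -2, 0], [1, 0, 2], [2, 1, 2]]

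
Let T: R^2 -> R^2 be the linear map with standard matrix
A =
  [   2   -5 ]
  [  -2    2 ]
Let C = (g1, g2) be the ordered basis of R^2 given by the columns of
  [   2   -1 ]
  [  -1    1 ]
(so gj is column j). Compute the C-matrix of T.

[[3, -3], [-3, 1]]

Let P have columns g1, g2. Then [T]_C = P^(-1) A P.
Here det P = 1, so P^(-1) is integer; computing A P first and then P^(-1)(A P) gives [[3, -3], [-3, 1]].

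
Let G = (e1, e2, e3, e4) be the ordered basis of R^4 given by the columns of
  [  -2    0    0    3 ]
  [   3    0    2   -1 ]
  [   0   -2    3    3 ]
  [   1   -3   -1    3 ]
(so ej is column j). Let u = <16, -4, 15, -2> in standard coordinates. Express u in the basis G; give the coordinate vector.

<-2, 3, 3, 4>

We seek scalars with c_1 e1 + ... + c_4 e4 = u; equivalently solve M c = u where the columns of M are e1, ..., e4.
Gaussian elimination on [M | u] yields c = (-2, 3, 3, 4).
Check: -2e1 + 3e2 + 3e3 + 4e4 = <16, -4, 15, -2>.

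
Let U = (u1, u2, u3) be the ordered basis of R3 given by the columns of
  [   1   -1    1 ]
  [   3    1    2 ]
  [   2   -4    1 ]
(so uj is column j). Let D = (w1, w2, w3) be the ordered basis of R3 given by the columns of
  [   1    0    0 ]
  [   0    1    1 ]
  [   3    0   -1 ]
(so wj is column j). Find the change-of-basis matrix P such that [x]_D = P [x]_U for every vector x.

Let M have columns uj and N have columns wj. Then for every x, N [x]_D = x = M [x]_U, so P = N^(-1) M.
Since det N = -1, N^(-1) has integer entries; multiplying gives P = [[1, -1, 1], [2, 0, 0], [1, 1, 2]].

[[1, -1, 1], [2, 0, 0], [1, 1, 2]]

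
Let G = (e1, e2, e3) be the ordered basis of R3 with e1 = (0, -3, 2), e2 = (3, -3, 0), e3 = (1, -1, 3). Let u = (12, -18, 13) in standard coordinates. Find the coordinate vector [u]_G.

(2, 3, 3)

Write u = c_1 e1 + ... + c_3 e3 and solve for the c_i.
Solving this 3x3 system gives c = (2, 3, 3).
Check: 2e1 + 3e2 + 3e3 = (12, -18, 13).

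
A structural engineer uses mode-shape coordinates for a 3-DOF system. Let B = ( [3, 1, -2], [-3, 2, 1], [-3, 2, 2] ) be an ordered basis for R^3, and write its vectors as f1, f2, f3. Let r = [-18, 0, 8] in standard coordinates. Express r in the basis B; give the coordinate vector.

[r]_B is the unique c with M c = r, where M has columns f1, ..., f3.
Gaussian elimination on [M | r] yields c = (-4, 4, -2).
Check: -4f1 + 4f2 - 2f3 = [-18, 0, 8].

[-4, 4, -2]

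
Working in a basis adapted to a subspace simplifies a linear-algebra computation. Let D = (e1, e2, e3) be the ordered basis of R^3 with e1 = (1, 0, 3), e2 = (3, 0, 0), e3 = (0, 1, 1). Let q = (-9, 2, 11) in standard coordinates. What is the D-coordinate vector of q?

Write q = c_1 e1 + ... + c_3 e3 and solve for the c_i.
Solving this 3x3 system gives c = (3, -4, 2).
Check: 3e1 - 4e2 + 2e3 = (-9, 2, 11).

(3, -4, 2)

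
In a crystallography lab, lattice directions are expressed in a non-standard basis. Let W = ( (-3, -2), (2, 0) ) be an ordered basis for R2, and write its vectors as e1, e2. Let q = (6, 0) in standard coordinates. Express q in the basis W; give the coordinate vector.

[q]_W is the unique c with M c = q, where M has columns e1, e2.
System: -3c_1 + 2c_2 = 6, -2c_1 + 0c_2 = 0; solving gives c_1 = 0, c_2 = 3.
Check: 0·e1 + 3e2 = (6, 0).

(0, 3)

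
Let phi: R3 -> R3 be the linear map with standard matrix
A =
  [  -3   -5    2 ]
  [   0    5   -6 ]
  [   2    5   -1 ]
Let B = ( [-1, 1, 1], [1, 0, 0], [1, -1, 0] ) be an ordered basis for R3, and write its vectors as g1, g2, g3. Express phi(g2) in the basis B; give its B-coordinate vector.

Column 2 of [phi]_B is the B-coordinate vector of phi(g2).
In standard coordinates phi(g2) = A g2 = [-3, 0, 2].
Converting to B: [-3, 0, 2] = 2g1 - 3g2 + 2g3, so the coordinate vector is [2, -3, 2].

[2, -3, 2]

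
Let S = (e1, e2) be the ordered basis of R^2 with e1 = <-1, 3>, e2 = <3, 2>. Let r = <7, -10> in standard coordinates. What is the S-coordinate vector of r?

We seek scalars with c_1 e1 + c_2 e2 = r; equivalently solve M c = r where the columns of M are e1, e2.
System: -c_1 + 3c_2 = 7, 3c_1 + 2c_2 = -10; solving gives c_1 = -4, c_2 = 1.
Check: -4e1 + e2 = <7, -10>.

<-4, 1>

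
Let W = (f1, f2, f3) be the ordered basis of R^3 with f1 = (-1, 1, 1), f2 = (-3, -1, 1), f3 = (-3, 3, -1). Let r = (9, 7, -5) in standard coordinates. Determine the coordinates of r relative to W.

(0, -4, 1)

We seek scalars with c_1 f1 + ... + c_3 f3 = r; equivalently solve M c = r where the columns of M are f1, ..., f3.
Solving this 3x3 system gives c = (0, -4, 1).
Check: 0·f1 - 4f2 + f3 = (9, 7, -5).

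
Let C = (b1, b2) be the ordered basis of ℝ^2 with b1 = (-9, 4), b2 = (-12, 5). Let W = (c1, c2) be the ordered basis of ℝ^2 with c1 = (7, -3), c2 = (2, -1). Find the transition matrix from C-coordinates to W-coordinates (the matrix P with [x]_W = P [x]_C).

Column j of P is [bj]_W, since P maps C-coordinates to W-coordinates.
Expressing b1 in W: b1 = -c1 - c2, so column 1 of P is (-1, -1).
Doing the same for each bj gives P = [[-1, -2], [-1, 1]].

[[-1, -2], [-1, 1]]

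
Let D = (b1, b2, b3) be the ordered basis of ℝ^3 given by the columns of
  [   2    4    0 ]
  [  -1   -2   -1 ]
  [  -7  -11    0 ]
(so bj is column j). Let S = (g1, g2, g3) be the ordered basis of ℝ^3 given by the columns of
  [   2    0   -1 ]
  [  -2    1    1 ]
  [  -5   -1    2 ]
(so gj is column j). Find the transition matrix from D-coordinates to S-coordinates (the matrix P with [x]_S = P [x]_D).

[[2, 1, 1], [1, 2, -1], [2, -2, 2]]

Take x = bj: its D-coordinates are the j-th standard unit vector, so P e_j — column j of P — equals [bj]_S.
b1 = 2g1 + g2 + 2g3, giving column 1 = [2, 1, 2]; repeating for each j gives P = [[2, 1, 1], [1, 2, -1], [2, -2, 2]].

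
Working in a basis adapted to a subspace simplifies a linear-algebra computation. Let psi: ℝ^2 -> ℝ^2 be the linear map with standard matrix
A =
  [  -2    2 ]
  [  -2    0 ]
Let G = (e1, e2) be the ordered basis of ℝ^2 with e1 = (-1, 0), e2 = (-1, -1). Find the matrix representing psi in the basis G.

[[0, 2], [-2, -2]]

Let P have columns e1, e2. Then [psi]_G = P^(-1) A P.
Here det P = 1, so P^(-1) is integer; computing A P first and then P^(-1)(A P) gives [[0, 2], [-2, -2]].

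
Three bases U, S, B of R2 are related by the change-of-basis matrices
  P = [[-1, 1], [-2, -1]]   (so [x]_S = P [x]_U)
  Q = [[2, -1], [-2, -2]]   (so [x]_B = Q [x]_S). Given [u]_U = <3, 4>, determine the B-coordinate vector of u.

Composing the changes, [u]_B = Q P [u]_U.
Q P = [[0, 3], [6, 0]]; applying this to <3, 4> gives <12, 18>.

<12, 18>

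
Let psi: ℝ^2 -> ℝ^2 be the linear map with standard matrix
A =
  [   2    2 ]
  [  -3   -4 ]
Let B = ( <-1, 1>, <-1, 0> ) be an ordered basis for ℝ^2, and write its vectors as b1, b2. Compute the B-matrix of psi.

With P the matrix whose columns are b1, b2, [psi]_B = P^(-1) A P.
Column by column: psi(b1) = A b1 = <0, -1>; its B-coordinates <-1, 1> give column 1.
Continuing for each basis vector yields [psi]_B = [[-1, 3], [1, -1]].

[[-1, 3], [1, -1]]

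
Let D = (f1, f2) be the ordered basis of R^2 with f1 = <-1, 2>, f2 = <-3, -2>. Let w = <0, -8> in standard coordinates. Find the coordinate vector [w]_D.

Write w = c_1 f1 + c_2 f2 and solve for the c_i.
System: -c_1 - 3c_2 = 0, 2c_1 - 2c_2 = -8; solving gives c_1 = -3, c_2 = 1.
Check: -3f1 + f2 = <0, -8>.

<-3, 1>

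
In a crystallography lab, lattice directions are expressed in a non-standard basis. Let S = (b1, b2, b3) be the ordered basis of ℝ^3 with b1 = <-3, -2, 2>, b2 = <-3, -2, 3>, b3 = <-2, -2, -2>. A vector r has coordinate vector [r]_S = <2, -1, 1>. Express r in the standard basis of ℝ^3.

<-5, -4, -1>

r = M [r]_S, where M has columns b1, ..., b3.
Carrying out the matrix-vector product, r = <-5, -4, -1>.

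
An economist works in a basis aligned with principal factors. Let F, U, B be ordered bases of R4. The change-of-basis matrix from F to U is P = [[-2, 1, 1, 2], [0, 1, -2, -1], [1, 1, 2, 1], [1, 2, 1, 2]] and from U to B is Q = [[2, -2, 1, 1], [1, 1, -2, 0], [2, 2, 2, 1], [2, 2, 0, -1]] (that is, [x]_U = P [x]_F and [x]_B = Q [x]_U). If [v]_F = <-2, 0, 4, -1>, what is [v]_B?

First [v]_U = P [v]_F = <6, -7, 5, 0>.
Then [v]_B = Q [v]_U = <31, -11, 8, -2>.

<31, -11, 8, -2>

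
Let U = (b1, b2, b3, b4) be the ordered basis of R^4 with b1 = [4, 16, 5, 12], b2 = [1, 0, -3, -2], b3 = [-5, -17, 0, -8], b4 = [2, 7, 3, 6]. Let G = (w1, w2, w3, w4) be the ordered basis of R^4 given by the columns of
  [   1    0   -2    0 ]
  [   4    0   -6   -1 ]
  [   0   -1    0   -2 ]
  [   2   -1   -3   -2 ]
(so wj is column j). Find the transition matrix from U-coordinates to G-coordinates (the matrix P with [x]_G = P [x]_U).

Column j of P is [bj]_G, since P maps U-coordinates to G-coordinates.
Expressing b1 in G: b1 = 2w1 - w2 - w3 - 2w4, so column 1 of P is [2, -1, -1, -2].
Doing the same for each bj gives P = [[2, -1, -1, 0], [-1, -1, -2, -1], [-1, -1, 2, -1], [-2, 2, 1, -1]].

[[2, -1, -1, 0], [-1, -1, -2, -1], [-1, -1, 2, -1], [-2, 2, 1, -1]]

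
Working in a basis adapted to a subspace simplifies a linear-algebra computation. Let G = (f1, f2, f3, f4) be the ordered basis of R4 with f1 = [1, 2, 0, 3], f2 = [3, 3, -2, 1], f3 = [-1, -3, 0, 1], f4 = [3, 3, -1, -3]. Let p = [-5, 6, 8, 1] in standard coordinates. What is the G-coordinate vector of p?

[3, -4, -4, 0]

Write p = c_1 f1 + ... + c_4 f4 and solve for the c_i.
Row-reducing the augmented matrix [M | p] gives c = (3, -4, -4, 0).
Check: 3f1 - 4f2 - 4f3 + 0·f4 = [-5, 6, 8, 1].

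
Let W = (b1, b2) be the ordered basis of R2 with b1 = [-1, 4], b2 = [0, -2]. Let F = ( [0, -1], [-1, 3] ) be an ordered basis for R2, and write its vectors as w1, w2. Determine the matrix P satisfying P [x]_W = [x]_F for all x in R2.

[[-1, 2], [1, 0]]

Take x = bj: its W-coordinates are the j-th standard unit vector, so P e_j — column j of P — equals [bj]_F.
b1 = -w1 + w2, giving column 1 = [-1, 1]; repeating for each j gives P = [[-1, 2], [1, 0]].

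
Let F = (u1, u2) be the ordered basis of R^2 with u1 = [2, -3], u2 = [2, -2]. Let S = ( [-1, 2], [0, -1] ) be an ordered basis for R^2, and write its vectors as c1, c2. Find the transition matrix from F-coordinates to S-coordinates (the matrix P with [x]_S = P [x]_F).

Column j of P is [uj]_S, since P maps F-coordinates to S-coordinates.
Expressing u1 in S: u1 = -2c1 - c2, so column 1 of P is [-2, -1].
Doing the same for each uj gives P = [[-2, -2], [-1, -2]].

[[-2, -2], [-1, -2]]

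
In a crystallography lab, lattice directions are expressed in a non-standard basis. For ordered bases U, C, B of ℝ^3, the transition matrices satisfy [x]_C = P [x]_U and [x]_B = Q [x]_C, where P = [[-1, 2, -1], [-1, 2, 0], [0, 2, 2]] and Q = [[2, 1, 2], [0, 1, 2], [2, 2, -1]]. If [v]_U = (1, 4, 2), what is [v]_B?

(41, 31, 12)

First [v]_C = P [v]_U = (5, 7, 12).
Then [v]_B = Q [v]_C = (41, 31, 12).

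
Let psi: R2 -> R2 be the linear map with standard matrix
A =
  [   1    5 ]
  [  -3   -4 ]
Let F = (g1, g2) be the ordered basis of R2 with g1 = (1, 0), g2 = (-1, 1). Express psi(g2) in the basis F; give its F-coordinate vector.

Compute psi(g2) = A g2 = (4, -1) in standard coordinates.
Then write this in F-coordinates: solve for y in y_1 g1 + y_2 g2 = (4, -1).
This gives y = (3, -1), which is column 2 of [psi]_F.

(3, -1)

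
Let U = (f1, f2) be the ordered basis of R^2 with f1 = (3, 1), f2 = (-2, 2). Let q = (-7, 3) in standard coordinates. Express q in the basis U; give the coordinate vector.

We seek scalars with c_1 f1 + c_2 f2 = q; equivalently solve M c = q where the columns of M are f1, f2.
System: 3c_1 - 2c_2 = -7, c_1 + 2c_2 = 3; solving gives c_1 = -1, c_2 = 2.
Check: -f1 + 2f2 = (-7, 3).

(-1, 2)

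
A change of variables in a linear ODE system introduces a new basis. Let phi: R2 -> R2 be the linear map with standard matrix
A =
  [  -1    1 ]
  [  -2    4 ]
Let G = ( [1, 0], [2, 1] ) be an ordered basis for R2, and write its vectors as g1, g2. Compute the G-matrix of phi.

[[3, -1], [-2, 0]]

Let P have columns g1, g2. Then [phi]_G = P^(-1) A P.
Here det P = 1, so P^(-1) is integer; computing A P first and then P^(-1)(A P) gives [[3, -1], [-2, 0]].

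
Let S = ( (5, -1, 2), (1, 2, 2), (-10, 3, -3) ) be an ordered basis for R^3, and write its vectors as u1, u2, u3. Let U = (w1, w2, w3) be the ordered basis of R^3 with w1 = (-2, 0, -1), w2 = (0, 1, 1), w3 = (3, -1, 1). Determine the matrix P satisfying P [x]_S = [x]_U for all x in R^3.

[[-1, -2, 2], [0, 1, 1], [1, -1, -2]]

Take x = uj: its S-coordinates are the j-th standard unit vector, so P e_j — column j of P — equals [uj]_U.
u1 = -w1 + 0·w2 + w3, giving column 1 = (-1, 0, 1); repeating for each j gives P = [[-1, -2, 2], [0, 1, 1], [1, -1, -2]].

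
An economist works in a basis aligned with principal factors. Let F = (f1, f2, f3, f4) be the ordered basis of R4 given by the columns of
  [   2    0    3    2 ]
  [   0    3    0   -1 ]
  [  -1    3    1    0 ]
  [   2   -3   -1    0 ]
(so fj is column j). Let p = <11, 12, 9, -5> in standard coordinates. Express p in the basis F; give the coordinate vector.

<4, 4, 1, 0>

Write p = c_1 f1 + ... + c_4 f4 and solve for the c_i.
Solving this 4x4 system gives c = (4, 4, 1, 0).
Check: 4f1 + 4f2 + f3 + 0·f4 = <11, 12, 9, -5>.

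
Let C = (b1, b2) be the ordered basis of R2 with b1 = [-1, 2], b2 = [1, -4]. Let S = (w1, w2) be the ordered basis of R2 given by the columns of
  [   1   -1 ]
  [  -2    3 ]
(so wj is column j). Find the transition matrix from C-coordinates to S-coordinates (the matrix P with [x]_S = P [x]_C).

[[-1, -1], [0, -2]]

Column j of P is [bj]_S, since P maps C-coordinates to S-coordinates.
Expressing b1 in S: b1 = -w1 + 0·w2, so column 1 of P is [-1, 0].
Doing the same for each bj gives P = [[-1, -1], [0, -2]].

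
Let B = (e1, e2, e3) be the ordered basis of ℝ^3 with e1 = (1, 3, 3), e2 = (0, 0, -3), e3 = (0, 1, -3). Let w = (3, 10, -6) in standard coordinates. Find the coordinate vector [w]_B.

We seek scalars with c_1 e1 + ... + c_3 e3 = w; equivalently solve M c = w where the columns of M are e1, ..., e3.
Solving this 3x3 system gives c = (3, 4, 1).
Check: 3e1 + 4e2 + e3 = (3, 10, -6).

(3, 4, 1)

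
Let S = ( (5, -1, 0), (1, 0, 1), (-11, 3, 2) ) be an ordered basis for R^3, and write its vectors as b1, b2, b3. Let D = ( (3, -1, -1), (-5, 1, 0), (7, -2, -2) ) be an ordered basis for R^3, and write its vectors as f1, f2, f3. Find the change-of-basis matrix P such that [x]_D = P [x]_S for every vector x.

Column j of P is [bj]_D, since P maps S-coordinates to D-coordinates.
Expressing b1 in D: b1 = 0·f1 - f2 + 0·f3, so column 1 of P is (0, -1, 0).
Doing the same for each bj gives P = [[0, 1, -2], [-1, -1, 1], [0, -1, 0]].

[[0, 1, -2], [-1, -1, 1], [0, -1, 0]]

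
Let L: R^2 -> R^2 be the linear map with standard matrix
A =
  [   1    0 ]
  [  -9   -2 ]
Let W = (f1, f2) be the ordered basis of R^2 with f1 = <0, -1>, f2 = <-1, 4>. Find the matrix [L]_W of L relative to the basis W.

[[-2, 3], [0, 1]]

With P the matrix whose columns are f1, f2, [L]_W = P^(-1) A P.
Column by column: L(f1) = A f1 = <0, 2>; its W-coordinates <-2, 0> give column 1.
Continuing for each basis vector yields [L]_W = [[-2, 3], [0, 1]].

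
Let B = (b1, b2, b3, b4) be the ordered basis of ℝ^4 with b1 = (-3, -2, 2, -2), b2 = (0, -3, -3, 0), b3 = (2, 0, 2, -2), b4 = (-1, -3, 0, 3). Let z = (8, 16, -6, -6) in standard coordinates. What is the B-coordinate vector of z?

(-2, 0, -1, -4)

[z]_B is the unique c with M c = z, where M has columns b1, ..., b4.
Row-reducing the augmented matrix [M | z] gives c = (-2, 0, -1, -4).
Check: -2b1 + 0·b2 - b3 - 4b4 = (8, 16, -6, -6).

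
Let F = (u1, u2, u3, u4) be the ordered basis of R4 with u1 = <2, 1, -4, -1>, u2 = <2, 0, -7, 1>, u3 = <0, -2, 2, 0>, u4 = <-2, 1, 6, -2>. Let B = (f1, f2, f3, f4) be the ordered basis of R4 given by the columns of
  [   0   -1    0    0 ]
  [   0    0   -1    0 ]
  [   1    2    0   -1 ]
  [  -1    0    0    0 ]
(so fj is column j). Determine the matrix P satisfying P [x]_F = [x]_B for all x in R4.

[[1, -1, 0, 2], [-2, -2, 0, 2], [-1, 0, 2, -1], [1, 2, -2, 0]]

Let M have columns uj and N have columns fj. Then for every x, N [x]_B = x = M [x]_F, so P = N^(-1) M.
Since det N = -1, N^(-1) has integer entries; multiplying gives P = [[1, -1, 0, 2], [-2, -2, 0, 2], [-1, 0, 2, -1], [1, 2, -2, 0]].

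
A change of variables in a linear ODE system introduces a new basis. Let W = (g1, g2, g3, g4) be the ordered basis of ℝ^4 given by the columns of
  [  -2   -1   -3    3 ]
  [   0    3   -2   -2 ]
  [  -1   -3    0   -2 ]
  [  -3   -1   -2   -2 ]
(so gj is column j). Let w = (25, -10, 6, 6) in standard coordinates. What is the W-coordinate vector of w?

(0, -4, -4, 3)

Write w = c_1 g1 + ... + c_4 g4 and solve for the c_i.
Gaussian elimination on [M | w] yields c = (0, -4, -4, 3).
Check: 0·g1 - 4g2 - 4g3 + 3g4 = (25, -10, 6, 6).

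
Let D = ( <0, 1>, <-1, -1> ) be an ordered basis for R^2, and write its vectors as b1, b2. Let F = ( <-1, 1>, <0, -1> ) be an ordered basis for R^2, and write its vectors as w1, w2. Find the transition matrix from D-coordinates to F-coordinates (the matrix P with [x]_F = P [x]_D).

Let M have columns bj and N have columns wj. Then for every x, N [x]_F = x = M [x]_D, so P = N^(-1) M.
Since det N = 1, N^(-1) has integer entries; multiplying gives P = [[0, 1], [-1, 2]].

[[0, 1], [-1, 2]]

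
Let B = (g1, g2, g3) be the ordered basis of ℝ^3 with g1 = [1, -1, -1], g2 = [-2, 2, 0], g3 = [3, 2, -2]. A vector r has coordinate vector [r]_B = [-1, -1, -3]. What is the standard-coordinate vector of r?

[-8, -7, 7]

r = M [r]_B, where M has columns g1, ..., g3.
Carrying out the matrix-vector product, r = [-8, -7, 7].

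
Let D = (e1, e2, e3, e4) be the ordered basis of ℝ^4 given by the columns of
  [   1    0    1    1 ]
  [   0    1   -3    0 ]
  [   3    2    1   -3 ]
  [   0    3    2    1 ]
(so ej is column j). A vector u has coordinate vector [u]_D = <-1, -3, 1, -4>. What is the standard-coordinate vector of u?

<-4, -6, 4, -11>

By definition u = -e1 - 3e2 + e3 - 4e4.
Summing componentwise gives <-4, -6, 4, -11>.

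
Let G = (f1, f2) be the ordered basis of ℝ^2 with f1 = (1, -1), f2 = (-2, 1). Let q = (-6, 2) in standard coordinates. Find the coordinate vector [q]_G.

(2, 4)

Write q = c_1 f1 + c_2 f2 and solve for the c_i.
System: c_1 - 2c_2 = -6, -c_1 + c_2 = 2; solving gives c_1 = 2, c_2 = 4.
Check: 2f1 + 4f2 = (-6, 2).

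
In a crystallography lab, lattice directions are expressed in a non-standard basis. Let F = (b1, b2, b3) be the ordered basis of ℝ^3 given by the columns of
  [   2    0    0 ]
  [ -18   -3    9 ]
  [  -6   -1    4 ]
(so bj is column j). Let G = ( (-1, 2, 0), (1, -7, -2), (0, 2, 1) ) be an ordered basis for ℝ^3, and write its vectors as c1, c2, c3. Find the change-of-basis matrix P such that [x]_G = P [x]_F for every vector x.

[[0, 1, -1], [2, 1, -1], [-2, 1, 2]]

Take x = bj: its F-coordinates are the j-th standard unit vector, so P e_j — column j of P — equals [bj]_G.
b1 = 0·c1 + 2c2 - 2c3, giving column 1 = (0, 2, -2); repeating for each j gives P = [[0, 1, -1], [2, 1, -1], [-2, 1, 2]].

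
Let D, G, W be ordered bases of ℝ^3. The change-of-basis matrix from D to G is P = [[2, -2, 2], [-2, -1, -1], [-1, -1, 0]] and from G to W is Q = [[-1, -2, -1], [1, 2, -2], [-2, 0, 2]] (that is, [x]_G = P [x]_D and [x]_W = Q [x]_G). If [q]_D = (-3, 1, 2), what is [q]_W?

Apply P to get G-coordinates (-4, 3, 2), then Q to get W-coordinates.
The result is [q]_W = (-4, -2, 12).

(-4, -2, 12)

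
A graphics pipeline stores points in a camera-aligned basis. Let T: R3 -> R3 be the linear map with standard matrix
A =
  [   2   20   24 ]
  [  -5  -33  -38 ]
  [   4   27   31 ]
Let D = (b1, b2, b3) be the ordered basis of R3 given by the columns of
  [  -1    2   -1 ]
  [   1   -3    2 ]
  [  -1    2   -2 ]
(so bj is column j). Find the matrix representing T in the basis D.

[[0, 1, 2], [-2, -2, -3], [2, 3, 2]]

The j-th column of [T]_D is [T(bj)]_D.
T(b1) = A b1 = [-6, 10, -8] = 0·b1 - 2b2 + 2b3, so column 1 is [0, -2, 2].
Repeating for b2, b3 and assembling the columns gives [[0, 1, 2], [-2, -2, -3], [2, 3, 2]].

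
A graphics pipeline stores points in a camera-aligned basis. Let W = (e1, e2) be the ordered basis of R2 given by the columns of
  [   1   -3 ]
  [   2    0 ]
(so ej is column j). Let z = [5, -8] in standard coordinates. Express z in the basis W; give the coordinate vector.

[-4, -3]

[z]_W is the unique c with M c = z, where M has columns e1, e2.
System: c_1 - 3c_2 = 5, 2c_1 + 0c_2 = -8; solving gives c_1 = -4, c_2 = -3.
Check: -4e1 - 3e2 = [5, -8].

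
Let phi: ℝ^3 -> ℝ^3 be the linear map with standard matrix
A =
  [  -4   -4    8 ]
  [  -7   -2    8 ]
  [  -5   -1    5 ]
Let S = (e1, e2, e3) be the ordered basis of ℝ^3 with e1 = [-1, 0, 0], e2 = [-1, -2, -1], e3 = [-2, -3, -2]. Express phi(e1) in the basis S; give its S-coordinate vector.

Compute phi(e1) = A e1 = [4, 7, 5] in standard coordinates.
Then write this in S-coordinates: solve for y in y_1 e1 + ... + y_3 e3 = [4, 7, 5].
This gives y = [1, 1, -3], which is column 1 of [phi]_S.

[1, 1, -3]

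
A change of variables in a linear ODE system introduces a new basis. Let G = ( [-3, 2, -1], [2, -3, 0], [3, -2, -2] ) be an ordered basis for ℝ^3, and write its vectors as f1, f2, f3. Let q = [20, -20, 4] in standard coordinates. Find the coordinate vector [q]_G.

Write q = c_1 f1 + ... + c_3 f3 and solve for the c_i.
Gaussian elimination on [M | q] yields c = (-4, 4, 0).
Check: -4f1 + 4f2 + 0·f3 = [20, -20, 4].

[-4, 4, 0]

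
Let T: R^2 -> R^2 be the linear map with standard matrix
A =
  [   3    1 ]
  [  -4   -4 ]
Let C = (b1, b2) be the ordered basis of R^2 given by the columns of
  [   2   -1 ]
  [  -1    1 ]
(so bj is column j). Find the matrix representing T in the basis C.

[[1, -2], [-3, -2]]

With P the matrix whose columns are b1, b2, [T]_C = P^(-1) A P.
Column by column: T(b1) = A b1 = <5, -4>; its C-coordinates <1, -3> give column 1.
Continuing for each basis vector yields [T]_C = [[1, -2], [-3, -2]].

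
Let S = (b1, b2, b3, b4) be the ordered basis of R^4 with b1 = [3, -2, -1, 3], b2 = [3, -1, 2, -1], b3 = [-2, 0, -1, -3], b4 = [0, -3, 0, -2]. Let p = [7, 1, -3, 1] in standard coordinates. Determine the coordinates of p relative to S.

[3, 2, 4, -3]

[p]_S is the unique c with M c = p, where M has columns b1, ..., b4.
Row-reducing the augmented matrix [M | p] gives c = (3, 2, 4, -3).
Check: 3b1 + 2b2 + 4b3 - 3b4 = [7, 1, -3, 1].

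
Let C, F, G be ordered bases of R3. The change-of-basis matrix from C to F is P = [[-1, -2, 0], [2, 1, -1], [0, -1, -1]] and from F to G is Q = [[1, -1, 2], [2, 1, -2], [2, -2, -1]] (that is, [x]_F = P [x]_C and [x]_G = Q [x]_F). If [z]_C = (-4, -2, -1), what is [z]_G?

Apply P to get F-coordinates (8, -9, 3), then Q to get G-coordinates.
The result is [z]_G = (23, 1, 31).

(23, 1, 31)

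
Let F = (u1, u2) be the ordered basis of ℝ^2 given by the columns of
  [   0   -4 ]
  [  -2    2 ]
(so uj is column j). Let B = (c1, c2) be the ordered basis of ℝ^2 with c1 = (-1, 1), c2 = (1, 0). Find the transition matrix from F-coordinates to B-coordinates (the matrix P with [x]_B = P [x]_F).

Let M have columns uj and N have columns cj. Then for every x, N [x]_B = x = M [x]_F, so P = N^(-1) M.
Since det N = -1, N^(-1) has integer entries; multiplying gives P = [[-2, 2], [-2, -2]].

[[-2, 2], [-2, -2]]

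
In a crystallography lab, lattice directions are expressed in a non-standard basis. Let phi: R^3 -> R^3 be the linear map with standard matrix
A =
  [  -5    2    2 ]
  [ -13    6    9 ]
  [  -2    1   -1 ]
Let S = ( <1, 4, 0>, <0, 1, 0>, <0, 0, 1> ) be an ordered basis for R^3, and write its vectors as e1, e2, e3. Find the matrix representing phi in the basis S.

[[3, 2, 2], [-1, -2, 1], [2, 1, -1]]

Let P have columns e1, ..., e3. Then [phi]_S = P^(-1) A P.
Here det P = 1, so P^(-1) is integer; computing A P first and then P^(-1)(A P) gives [[3, 2, 2], [-1, -2, 1], [2, 1, -1]].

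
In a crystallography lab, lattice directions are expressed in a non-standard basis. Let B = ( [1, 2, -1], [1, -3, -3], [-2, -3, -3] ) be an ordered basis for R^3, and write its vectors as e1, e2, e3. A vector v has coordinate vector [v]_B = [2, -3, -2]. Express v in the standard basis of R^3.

[3, 19, 13]

The coordinates say v = 2e1 - 3e2 - 2e3; adding the scaled basis vectors gives [3, 19, 13].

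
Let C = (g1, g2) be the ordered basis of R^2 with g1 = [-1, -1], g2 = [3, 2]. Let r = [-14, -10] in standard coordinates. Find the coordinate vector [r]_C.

Write r = c_1 g1 + c_2 g2 and solve for the c_i.
System: -c_1 + 3c_2 = -14, -c_1 + 2c_2 = -10; solving gives c_1 = 2, c_2 = -4.
Check: 2g1 - 4g2 = [-14, -10].

[2, -4]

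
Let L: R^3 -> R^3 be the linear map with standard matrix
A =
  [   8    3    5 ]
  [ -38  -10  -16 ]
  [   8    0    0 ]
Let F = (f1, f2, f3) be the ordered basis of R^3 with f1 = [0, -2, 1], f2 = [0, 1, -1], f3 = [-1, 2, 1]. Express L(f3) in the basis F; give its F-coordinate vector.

[-3, 2, -3]

Column 3 of [L]_F is the F-coordinate vector of L(f3).
In standard coordinates L(f3) = A f3 = [3, 2, -8].
Converting to F: [3, 2, -8] = -3f1 + 2f2 - 3f3, so the coordinate vector is [-3, 2, -3].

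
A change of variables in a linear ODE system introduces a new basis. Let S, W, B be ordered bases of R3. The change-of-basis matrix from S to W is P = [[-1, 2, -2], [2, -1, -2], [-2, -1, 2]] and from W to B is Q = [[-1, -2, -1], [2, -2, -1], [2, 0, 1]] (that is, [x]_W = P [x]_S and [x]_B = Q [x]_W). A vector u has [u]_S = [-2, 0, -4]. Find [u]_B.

[-14, 16, 16]

Composing the changes, [u]_B = Q P [u]_S.
Q P = [[-1, 1, 4], [-4, 7, -2], [-4, 3, -2]]; applying this to [-2, 0, -4] gives [-14, 16, 16].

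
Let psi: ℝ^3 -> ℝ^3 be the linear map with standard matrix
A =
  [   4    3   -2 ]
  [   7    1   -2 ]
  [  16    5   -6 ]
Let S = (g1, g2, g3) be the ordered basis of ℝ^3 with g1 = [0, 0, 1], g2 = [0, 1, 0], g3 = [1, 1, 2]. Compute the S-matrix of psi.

[[-2, -1, 3], [0, -2, 1], [-2, 3, 3]]

With P the matrix whose columns are g1, ..., g3, [psi]_S = P^(-1) A P.
Column by column: psi(g1) = A g1 = [-2, -2, -6]; its S-coordinates [-2, 0, -2] give column 1.
Continuing for each basis vector yields [psi]_S = [[-2, -1, 3], [0, -2, 1], [-2, 3, 3]].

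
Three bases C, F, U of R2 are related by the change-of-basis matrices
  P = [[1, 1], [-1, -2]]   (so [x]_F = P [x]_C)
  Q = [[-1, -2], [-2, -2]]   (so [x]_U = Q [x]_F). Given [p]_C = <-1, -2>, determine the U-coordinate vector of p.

First [p]_F = P [p]_C = <-3, 5>.
Then [p]_U = Q [p]_F = <-7, -4>.

<-7, -4>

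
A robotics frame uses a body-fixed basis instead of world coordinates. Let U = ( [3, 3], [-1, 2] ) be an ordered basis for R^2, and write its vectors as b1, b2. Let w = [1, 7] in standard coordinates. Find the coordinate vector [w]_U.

[1, 2]

We seek scalars with c_1 b1 + c_2 b2 = w; equivalently solve M c = w where the columns of M are b1, b2.
System: 3c_1 - c_2 = 1, 3c_1 + 2c_2 = 7; solving gives c_1 = 1, c_2 = 2.
Check: b1 + 2b2 = [1, 7].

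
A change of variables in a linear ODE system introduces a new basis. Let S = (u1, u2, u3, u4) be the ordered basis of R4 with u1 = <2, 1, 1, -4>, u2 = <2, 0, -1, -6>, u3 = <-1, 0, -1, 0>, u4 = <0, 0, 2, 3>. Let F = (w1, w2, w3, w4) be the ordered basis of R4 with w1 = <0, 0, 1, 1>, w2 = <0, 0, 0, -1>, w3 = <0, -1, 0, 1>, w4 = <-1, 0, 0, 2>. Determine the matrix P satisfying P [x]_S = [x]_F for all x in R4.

[[1, -1, -1, 2], [0, 1, 1, -1], [-1, 0, 0, 0], [-2, -2, 1, 0]]

Let M have columns uj and N have columns wj. Then for every x, N [x]_F = x = M [x]_S, so P = N^(-1) M.
Since det N = 1, N^(-1) has integer entries; multiplying gives P = [[1, -1, -1, 2], [0, 1, 1, -1], [-1, 0, 0, 0], [-2, -2, 1, 0]].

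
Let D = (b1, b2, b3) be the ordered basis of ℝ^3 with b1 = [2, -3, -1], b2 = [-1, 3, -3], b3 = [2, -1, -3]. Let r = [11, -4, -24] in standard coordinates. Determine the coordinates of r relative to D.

Write r = c_1 b1 + ... + c_3 b3 and solve for the c_i.
Solving this 3x3 system gives c = (3, 3, 4).
Check: 3b1 + 3b2 + 4b3 = [11, -4, -24].

[3, 3, 4]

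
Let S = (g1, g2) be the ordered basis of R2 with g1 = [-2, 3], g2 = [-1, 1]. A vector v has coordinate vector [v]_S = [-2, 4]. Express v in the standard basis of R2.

[0, -2]

v = M [v]_S, where M has columns g1, g2.
Carrying out the matrix-vector product, v = [0, -2].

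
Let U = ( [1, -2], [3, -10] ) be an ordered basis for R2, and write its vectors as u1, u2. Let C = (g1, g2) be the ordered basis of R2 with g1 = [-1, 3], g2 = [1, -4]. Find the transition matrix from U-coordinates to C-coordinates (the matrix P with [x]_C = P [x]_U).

[[-2, -2], [-1, 1]]

Column j of P is [uj]_C, since P maps U-coordinates to C-coordinates.
Expressing u1 in C: u1 = -2g1 - g2, so column 1 of P is [-2, -1].
Doing the same for each uj gives P = [[-2, -2], [-1, 1]].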